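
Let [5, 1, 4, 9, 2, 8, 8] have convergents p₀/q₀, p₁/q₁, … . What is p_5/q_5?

4771/822

Using pₖ = aₖpₖ₋₁ + pₖ₋₂, qₖ = aₖqₖ₋₁ + qₖ₋₂ (with p₋₁=1, p₋₂=0, q₋₁=0, q₋₂=1):
  k=0: a=5, p=5, q=1
  k=1: a=1, p=6, q=1
  k=2: a=4, p=29, q=5
  k=3: a=9, p=267, q=46
  k=4: a=2, p=563, q=97
  k=5: a=8, p=4771, q=822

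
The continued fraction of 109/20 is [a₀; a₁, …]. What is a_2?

109 = 5·20 + 9   →  a_0 = 5
20 = 2·9 + 2   →  a_1 = 2
9 = 4·2 + 1   →  a_2 = 4

4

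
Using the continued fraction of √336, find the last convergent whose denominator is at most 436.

6049/330

√336 = [18; 3, 36, …] (period length 2).
Convergents:
  p_0/q_0 = 18/1
  p_1/q_1 = 55/3
  p_2/q_2 = 1998/109
  p_3/q_3 = 6049/330
  p_4/q_4 = 219762/11989
q_3 = 330 ≤ 436 < 11989 = q_4, so the answer is 6049/330.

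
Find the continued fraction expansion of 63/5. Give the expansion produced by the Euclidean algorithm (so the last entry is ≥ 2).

[12; 1, 1, 2]

63 = 12×5 + 3
5 = 1×3 + 2
3 = 1×2 + 1
2 = 2×1 + 0  (stop)
So 63/5 = [12; 1, 1, 2].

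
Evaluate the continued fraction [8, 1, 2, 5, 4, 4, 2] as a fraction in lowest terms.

Using pₖ = aₖpₖ₋₁ + pₖ₋₂ and qₖ = aₖqₖ₋₁ + qₖ₋₂:
  k=0: a=8, p=8, q=1
  k=1: a=1, p=9, q=1
  k=2: a=2, p=26, q=3
  k=3: a=5, p=139, q=16
  k=4: a=4, p=582, q=67
  k=5: a=4, p=2467, q=284
  k=6: a=2, p=5516, q=635

5516/635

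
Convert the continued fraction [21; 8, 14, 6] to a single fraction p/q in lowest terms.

14491/686

Using pₖ = aₖpₖ₋₁ + pₖ₋₂ and qₖ = aₖqₖ₋₁ + qₖ₋₂:
  k=0: a=21, p=21, q=1
  k=1: a=8, p=169, q=8
  k=2: a=14, p=2387, q=113
  k=3: a=6, p=14491, q=686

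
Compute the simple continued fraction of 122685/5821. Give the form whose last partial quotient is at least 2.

122685 = 21×5821 + 444
5821 = 13×444 + 49
444 = 9×49 + 3
49 = 16×3 + 1
3 = 3×1 + 0  (stop)
So 122685/5821 = [21; 13, 9, 16, 3].

[21; 13, 9, 16, 3]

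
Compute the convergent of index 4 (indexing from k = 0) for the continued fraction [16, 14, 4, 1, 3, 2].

4339/270

Using pₖ = aₖpₖ₋₁ + pₖ₋₂, qₖ = aₖqₖ₋₁ + qₖ₋₂ (with p₋₁=1, p₋₂=0, q₋₁=0, q₋₂=1):
  k=0: a=16, p=16, q=1
  k=1: a=14, p=225, q=14
  k=2: a=4, p=916, q=57
  k=3: a=1, p=1141, q=71
  k=4: a=3, p=4339, q=270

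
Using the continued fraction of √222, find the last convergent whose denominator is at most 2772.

39946/2681

√222 = [14; 1, 8, 1, 28, …] (period length 4).
Convergents:
  p_0/q_0 = 14/1
  p_1/q_1 = 15/1
  p_2/q_2 = 134/9
  p_3/q_3 = 149/10
  p_4/q_4 = 4306/289
  p_5/q_5 = 4455/299
  p_6/q_6 = 39946/2681
  p_7/q_7 = 44401/2980
q_6 = 2681 ≤ 2772 < 2980 = q_7, so the answer is 39946/2681.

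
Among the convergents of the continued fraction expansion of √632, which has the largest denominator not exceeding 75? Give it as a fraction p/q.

1081/43

√632 = [25; 7, 6, 7, 50, …] (period length 4).
Convergents:
  p_0/q_0 = 25/1
  p_1/q_1 = 176/7
  p_2/q_2 = 1081/43
  p_3/q_3 = 7743/308
q_2 = 43 ≤ 75 < 308 = q_3, so the answer is 1081/43.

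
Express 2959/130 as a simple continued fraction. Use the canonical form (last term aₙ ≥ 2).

2959 = 22×130 + 99
130 = 1×99 + 31
99 = 3×31 + 6
31 = 5×6 + 1
6 = 6×1 + 0  (stop)
So 2959/130 = [22; 1, 3, 5, 6].

[22; 1, 3, 5, 6]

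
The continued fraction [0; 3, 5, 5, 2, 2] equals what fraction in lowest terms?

Using pₖ = aₖpₖ₋₁ + pₖ₋₂ and qₖ = aₖqₖ₋₁ + qₖ₋₂:
  k=0: a=0, p=0, q=1
  k=1: a=3, p=1, q=3
  k=2: a=5, p=5, q=16
  k=3: a=5, p=26, q=83
  k=4: a=2, p=57, q=182
  k=5: a=2, p=140, q=447

140/447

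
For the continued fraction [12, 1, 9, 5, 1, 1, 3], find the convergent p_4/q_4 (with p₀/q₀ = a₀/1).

Using pₖ = aₖpₖ₋₁ + pₖ₋₂, qₖ = aₖqₖ₋₁ + qₖ₋₂ (with p₋₁=1, p₋₂=0, q₋₁=0, q₋₂=1):
  k=0: a=12, p=12, q=1
  k=1: a=1, p=13, q=1
  k=2: a=9, p=129, q=10
  k=3: a=5, p=658, q=51
  k=4: a=1, p=787, q=61

787/61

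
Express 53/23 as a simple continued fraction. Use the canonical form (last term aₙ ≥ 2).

[2; 3, 3, 2]

53 = 2*23 + 7
23 = 3*7 + 2
7 = 3*2 + 1
2 = 2*1 + 0  (stop)
So 53/23 = [2; 3, 3, 2].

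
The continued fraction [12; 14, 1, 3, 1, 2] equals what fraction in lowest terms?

2498/207

Fold from the inside: start with 2/1.
  1 + 1/2 = 3/2
  3 + 2/3 = 11/3
  1 + 3/11 = 14/11
  14 + 11/14 = 207/14
  12 + 14/207 = 2498/207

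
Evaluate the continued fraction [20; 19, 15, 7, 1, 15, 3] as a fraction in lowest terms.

2249584/112185

Fold from the inside: start with 3/1.
  15 + 1/3 = 46/3
  1 + 3/46 = 49/46
  7 + 46/49 = 389/49
  15 + 49/389 = 5884/389
  19 + 389/5884 = 112185/5884
  20 + 5884/112185 = 2249584/112185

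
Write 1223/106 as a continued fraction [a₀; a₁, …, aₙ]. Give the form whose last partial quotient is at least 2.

[11; 1, 1, 6, 8]

1223 = 11*106 + 57
106 = 1*57 + 49
57 = 1*49 + 8
49 = 6*8 + 1
8 = 8*1 + 0  (stop)
So 1223/106 = [11; 1, 1, 6, 8].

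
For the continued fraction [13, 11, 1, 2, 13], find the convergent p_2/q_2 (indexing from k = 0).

157/12

Using pₖ = aₖpₖ₋₁ + pₖ₋₂, qₖ = aₖqₖ₋₁ + qₖ₋₂ (with p₋₁=1, p₋₂=0, q₋₁=0, q₋₂=1):
  k=0: a=13, p=13, q=1
  k=1: a=11, p=144, q=11
  k=2: a=1, p=157, q=12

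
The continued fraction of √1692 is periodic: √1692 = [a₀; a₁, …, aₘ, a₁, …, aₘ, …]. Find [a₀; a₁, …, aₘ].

[41; 7, 2, 7, 82]

a₀ = ⌊√1692⌋ = 41.
With m₀=0, d₀=1 and mₖ₊₁ = dₖaₖ − mₖ, dₖ₊₁ = (n − mₖ₊₁²)/dₖ, aₖ₊₁ = ⌊(a₀+mₖ₊₁)/dₖ₊₁⌋:
  k=1: m=41, d=11, a=7
  k=2: m=36, d=36, a=2
  k=3: m=36, d=11, a=7
  k=4: m=41, d=1, a=82
d=1 and a=2a₀=82 at k=4, so the next step gives (m, d) = (41, 11) again — its k=1 value — and the period has length 4.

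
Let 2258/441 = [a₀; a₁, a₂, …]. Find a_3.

2258 = 5·441 + 53   →  a_0 = 5
441 = 8·53 + 17   →  a_1 = 8
53 = 3·17 + 2   →  a_2 = 3
17 = 8·2 + 1   →  a_3 = 8

8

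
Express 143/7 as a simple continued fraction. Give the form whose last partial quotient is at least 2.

[20; 2, 3]

143 = 20·7 + 3
7 = 2·3 + 1
3 = 3·1 + 0  (stop)
So 143/7 = [20; 2, 3].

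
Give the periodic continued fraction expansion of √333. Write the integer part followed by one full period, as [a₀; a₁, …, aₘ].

a₀ = ⌊√333⌋ = 18.
With m₀=0, d₀=1 and mₖ₊₁ = dₖaₖ − mₖ, dₖ₊₁ = (n − mₖ₊₁²)/dₖ, aₖ₊₁ = ⌊(a₀+mₖ₊₁)/dₖ₊₁⌋:
  k=1: m=18, d=9, a=4
  k=2: m=18, d=1, a=36
d=1 and a=2a₀=36 at k=2, so the next step gives (m, d) = (18, 9) again — its k=1 value — and the period has length 2.

[18; 4, 36]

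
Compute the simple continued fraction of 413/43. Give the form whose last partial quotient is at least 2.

413 = 9*43 + 26
43 = 1*26 + 17
26 = 1*17 + 9
17 = 1*9 + 8
9 = 1*8 + 1
8 = 8*1 + 0  (stop)
So 413/43 = [9; 1, 1, 1, 1, 8].

[9; 1, 1, 1, 1, 8]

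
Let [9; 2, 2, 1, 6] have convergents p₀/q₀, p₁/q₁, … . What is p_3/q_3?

66/7

Using pₖ = aₖpₖ₋₁ + pₖ₋₂, qₖ = aₖqₖ₋₁ + qₖ₋₂ (with p₋₁=1, p₋₂=0, q₋₁=0, q₋₂=1):
  k=0: a=9, p=9, q=1
  k=1: a=2, p=19, q=2
  k=2: a=2, p=47, q=5
  k=3: a=1, p=66, q=7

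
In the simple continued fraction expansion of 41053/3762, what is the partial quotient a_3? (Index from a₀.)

2

41053 = 10·3762 + 3433   →  a_0 = 10
3762 = 1·3433 + 329   →  a_1 = 1
3433 = 10·329 + 143   →  a_2 = 10
329 = 2·143 + 43   →  a_3 = 2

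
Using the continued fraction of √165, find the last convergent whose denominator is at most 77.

912/71

√165 = [12; 1, 5, 2, 5, 1, 24, …] (period length 6).
Convergents:
  p_0/q_0 = 12/1
  p_1/q_1 = 13/1
  p_2/q_2 = 77/6
  p_3/q_3 = 167/13
  p_4/q_4 = 912/71
  p_5/q_5 = 1079/84
q_4 = 71 ≤ 77 < 84 = q_5, so the answer is 912/71.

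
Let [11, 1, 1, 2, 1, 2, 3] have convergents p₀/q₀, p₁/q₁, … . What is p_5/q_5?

Using pₖ = aₖpₖ₋₁ + pₖ₋₂, qₖ = aₖqₖ₋₁ + qₖ₋₂ (with p₋₁=1, p₋₂=0, q₋₁=0, q₋₂=1):
  k=0: a=11, p=11, q=1
  k=1: a=1, p=12, q=1
  k=2: a=1, p=23, q=2
  k=3: a=2, p=58, q=5
  k=4: a=1, p=81, q=7
  k=5: a=2, p=220, q=19

220/19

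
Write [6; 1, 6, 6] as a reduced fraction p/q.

Fold from the inside: start with 6/1.
  6 + 1/6 = 37/6
  1 + 6/37 = 43/37
  6 + 37/43 = 295/43

295/43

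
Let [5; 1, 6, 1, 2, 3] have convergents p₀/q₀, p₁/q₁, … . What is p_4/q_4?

135/23

Using pₖ = aₖpₖ₋₁ + pₖ₋₂, qₖ = aₖqₖ₋₁ + qₖ₋₂ (with p₋₁=1, p₋₂=0, q₋₁=0, q₋₂=1):
  k=0: a=5, p=5, q=1
  k=1: a=1, p=6, q=1
  k=2: a=6, p=41, q=7
  k=3: a=1, p=47, q=8
  k=4: a=2, p=135, q=23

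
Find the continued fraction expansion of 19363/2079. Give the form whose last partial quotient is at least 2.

19363 = 9×2079 + 652
2079 = 3×652 + 123
652 = 5×123 + 37
123 = 3×37 + 12
37 = 3×12 + 1
12 = 12×1 + 0  (stop)
So 19363/2079 = [9; 3, 5, 3, 3, 12].

[9; 3, 5, 3, 3, 12]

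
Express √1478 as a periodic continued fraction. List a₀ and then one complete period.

[38; 2, 4, 38, 4, 2, 76]

a₀ = ⌊√1478⌋ = 38.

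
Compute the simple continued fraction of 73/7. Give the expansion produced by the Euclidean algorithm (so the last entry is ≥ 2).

73 = 10*7 + 3
7 = 2*3 + 1
3 = 3*1 + 0  (stop)
So 73/7 = [10; 2, 3].

[10; 2, 3]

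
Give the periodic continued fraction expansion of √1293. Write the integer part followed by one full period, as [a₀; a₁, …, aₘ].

a₀ = ⌊√1293⌋ = 35.

[35; 1, 22, 1, 70]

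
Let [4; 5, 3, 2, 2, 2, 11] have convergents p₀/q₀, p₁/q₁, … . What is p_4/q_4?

377/90

Using pₖ = aₖpₖ₋₁ + pₖ₋₂, qₖ = aₖqₖ₋₁ + qₖ₋₂ (with p₋₁=1, p₋₂=0, q₋₁=0, q₋₂=1):
  k=0: a=4, p=4, q=1
  k=1: a=5, p=21, q=5
  k=2: a=3, p=67, q=16
  k=3: a=2, p=155, q=37
  k=4: a=2, p=377, q=90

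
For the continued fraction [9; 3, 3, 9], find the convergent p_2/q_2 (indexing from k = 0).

Using pₖ = aₖpₖ₋₁ + pₖ₋₂, qₖ = aₖqₖ₋₁ + qₖ₋₂ (with p₋₁=1, p₋₂=0, q₋₁=0, q₋₂=1):
  k=0: a=9, p=9, q=1
  k=1: a=3, p=28, q=3
  k=2: a=3, p=93, q=10

93/10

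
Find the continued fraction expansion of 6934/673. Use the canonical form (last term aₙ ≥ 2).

[10; 3, 3, 2, 1, 9, 2]

6934 = 10*673 + 204
673 = 3*204 + 61
204 = 3*61 + 21
61 = 2*21 + 19
21 = 1*19 + 2
19 = 9*2 + 1
2 = 2*1 + 0  (stop)
So 6934/673 = [10; 3, 3, 2, 1, 9, 2].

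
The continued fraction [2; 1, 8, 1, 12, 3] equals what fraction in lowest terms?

Using pₖ = aₖpₖ₋₁ + pₖ₋₂ and qₖ = aₖqₖ₋₁ + qₖ₋₂:
  k=0: a=2, p=2, q=1
  k=1: a=1, p=3, q=1
  k=2: a=8, p=26, q=9
  k=3: a=1, p=29, q=10
  k=4: a=12, p=374, q=129
  k=5: a=3, p=1151, q=397

1151/397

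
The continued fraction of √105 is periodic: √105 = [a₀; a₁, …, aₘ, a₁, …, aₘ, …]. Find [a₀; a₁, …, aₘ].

a₀ = ⌊√105⌋ = 10.
With m₀=0, d₀=1 and mₖ₊₁ = dₖaₖ − mₖ, dₖ₊₁ = (n − mₖ₊₁²)/dₖ, aₖ₊₁ = ⌊(a₀+mₖ₊₁)/dₖ₊₁⌋:
  k=1: m=10, d=5, a=4
  k=2: m=10, d=1, a=20
d=1 and a=2a₀=20 at k=2, so the next step gives (m, d) = (10, 5) again — its k=1 value — and the period has length 2.

[10; 4, 20]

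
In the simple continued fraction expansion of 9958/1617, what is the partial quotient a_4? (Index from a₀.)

4

9958 = 6·1617 + 256   →  a_0 = 6
1617 = 6·256 + 81   →  a_1 = 6
256 = 3·81 + 13   →  a_2 = 3
81 = 6·13 + 3   →  a_3 = 6
13 = 4·3 + 1   →  a_4 = 4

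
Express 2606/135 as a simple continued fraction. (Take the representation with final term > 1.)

[19; 3, 3, 2, 2, 2]

2606 = 19*135 + 41
135 = 3*41 + 12
41 = 3*12 + 5
12 = 2*5 + 2
5 = 2*2 + 1
2 = 2*1 + 0  (stop)
So 2606/135 = [19; 3, 3, 2, 2, 2].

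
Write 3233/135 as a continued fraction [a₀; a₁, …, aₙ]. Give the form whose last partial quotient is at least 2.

3233 = 23×135 + 128
135 = 1×128 + 7
128 = 18×7 + 2
7 = 3×2 + 1
2 = 2×1 + 0  (stop)
So 3233/135 = [23; 1, 18, 3, 2].

[23; 1, 18, 3, 2]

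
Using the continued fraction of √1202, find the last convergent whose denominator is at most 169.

3571/103

√1202 = [34; 1, 2, 34, 2, 1, 68, …] (period length 6).
Convergents:
  p_0/q_0 = 34/1
  p_1/q_1 = 35/1
  p_2/q_2 = 104/3
  p_3/q_3 = 3571/103
  p_4/q_4 = 7246/209
q_3 = 103 ≤ 169 < 209 = q_4, so the answer is 3571/103.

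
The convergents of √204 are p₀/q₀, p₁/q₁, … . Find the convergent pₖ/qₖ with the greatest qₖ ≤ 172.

√204 = [14; 3, 1, 1, 6, 1, 1, 3, 28, …] (period length 8).
Convergents:
  p_0/q_0 = 14/1
  p_1/q_1 = 43/3
  p_2/q_2 = 57/4
  p_3/q_3 = 100/7
  p_4/q_4 = 657/46
  p_5/q_5 = 757/53
  p_6/q_6 = 1414/99
  p_7/q_7 = 4999/350
q_6 = 99 ≤ 172 < 350 = q_7, so the answer is 1414/99.

1414/99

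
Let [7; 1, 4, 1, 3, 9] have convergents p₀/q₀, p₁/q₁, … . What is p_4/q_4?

180/23

Using pₖ = aₖpₖ₋₁ + pₖ₋₂, qₖ = aₖqₖ₋₁ + qₖ₋₂ (with p₋₁=1, p₋₂=0, q₋₁=0, q₋₂=1):
  k=0: a=7, p=7, q=1
  k=1: a=1, p=8, q=1
  k=2: a=4, p=39, q=5
  k=3: a=1, p=47, q=6
  k=4: a=3, p=180, q=23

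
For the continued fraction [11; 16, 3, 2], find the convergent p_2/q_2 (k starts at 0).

Using pₖ = aₖpₖ₋₁ + pₖ₋₂, qₖ = aₖqₖ₋₁ + qₖ₋₂ (with p₋₁=1, p₋₂=0, q₋₁=0, q₋₂=1):
  k=0: a=11, p=11, q=1
  k=1: a=16, p=177, q=16
  k=2: a=3, p=542, q=49

542/49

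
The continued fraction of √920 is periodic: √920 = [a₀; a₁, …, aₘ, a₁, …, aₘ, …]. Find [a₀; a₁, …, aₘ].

[30; 3, 60]

a₀ = ⌊√920⌋ = 30.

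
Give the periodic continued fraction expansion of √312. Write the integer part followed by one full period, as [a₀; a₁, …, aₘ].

a₀ = ⌊√312⌋ = 17.
With m₀=0, d₀=1 and mₖ₊₁ = dₖaₖ − mₖ, dₖ₊₁ = (n − mₖ₊₁²)/dₖ, aₖ₊₁ = ⌊(a₀+mₖ₊₁)/dₖ₊₁⌋:
  k=1: m=17, d=23, a=1
  k=2: m=6, d=12, a=1
  k=3: m=6, d=23, a=1
  k=4: m=17, d=1, a=34
d=1 and a=2a₀=34 at k=4, so the next step gives (m, d) = (17, 23) again — its k=1 value — and the period has length 4.

[17; 1, 1, 1, 34]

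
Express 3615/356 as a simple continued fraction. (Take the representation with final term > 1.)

[10; 6, 2, 8, 1, 2]

3615 = 10·356 + 55
356 = 6·55 + 26
55 = 2·26 + 3
26 = 8·3 + 2
3 = 1·2 + 1
2 = 2·1 + 0  (stop)
So 3615/356 = [10; 6, 2, 8, 1, 2].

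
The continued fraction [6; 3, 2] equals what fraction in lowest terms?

Fold from the inside: start with 2/1.
  3 + 1/2 = 7/2
  6 + 2/7 = 44/7

44/7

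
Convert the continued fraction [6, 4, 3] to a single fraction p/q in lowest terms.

Using pₖ = aₖpₖ₋₁ + pₖ₋₂ and qₖ = aₖqₖ₋₁ + qₖ₋₂:
  k=0: a=6, p=6, q=1
  k=1: a=4, p=25, q=4
  k=2: a=3, p=81, q=13

81/13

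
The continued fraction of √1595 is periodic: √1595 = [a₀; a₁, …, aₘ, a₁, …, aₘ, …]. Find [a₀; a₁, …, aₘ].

a₀ = ⌊√1595⌋ = 39.
With m₀=0, d₀=1 and mₖ₊₁ = dₖaₖ − mₖ, dₖ₊₁ = (n − mₖ₊₁²)/dₖ, aₖ₊₁ = ⌊(a₀+mₖ₊₁)/dₖ₊₁⌋:
  k=1: m=39, d=74, a=1
  k=2: m=35, d=5, a=14
  k=3: m=35, d=74, a=1
  k=4: m=39, d=1, a=78
d=1 and a=2a₀=78 at k=4, so the next step gives (m, d) = (39, 74) again — its k=1 value — and the period has length 4.

[39; 1, 14, 1, 78]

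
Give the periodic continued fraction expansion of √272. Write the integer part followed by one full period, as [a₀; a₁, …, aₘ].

[16; 2, 32]

a₀ = ⌊√272⌋ = 16.
With m₀=0, d₀=1 and mₖ₊₁ = dₖaₖ − mₖ, dₖ₊₁ = (n − mₖ₊₁²)/dₖ, aₖ₊₁ = ⌊(a₀+mₖ₊₁)/dₖ₊₁⌋:
  k=1: m=16, d=16, a=2
  k=2: m=16, d=1, a=32
d=1 and a=2a₀=32 at k=2, so the next step gives (m, d) = (16, 16) again — its k=1 value — and the period has length 2.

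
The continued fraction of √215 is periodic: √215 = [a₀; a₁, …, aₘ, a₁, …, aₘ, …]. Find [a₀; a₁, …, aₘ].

[14; 1, 1, 1, 28]

a₀ = ⌊√215⌋ = 14.
With m₀=0, d₀=1 and mₖ₊₁ = dₖaₖ − mₖ, dₖ₊₁ = (n − mₖ₊₁²)/dₖ, aₖ₊₁ = ⌊(a₀+mₖ₊₁)/dₖ₊₁⌋:
  k=1: m=14, d=19, a=1
  k=2: m=5, d=10, a=1
  k=3: m=5, d=19, a=1
  k=4: m=14, d=1, a=28
d=1 and a=2a₀=28 at k=4, so the next step gives (m, d) = (14, 19) again — its k=1 value — and the period has length 4.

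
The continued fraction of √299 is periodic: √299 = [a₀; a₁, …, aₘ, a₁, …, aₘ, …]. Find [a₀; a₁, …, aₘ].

[17; 3, 2, 3, 34]

a₀ = ⌊√299⌋ = 17.
With m₀=0, d₀=1 and mₖ₊₁ = dₖaₖ − mₖ, dₖ₊₁ = (n − mₖ₊₁²)/dₖ, aₖ₊₁ = ⌊(a₀+mₖ₊₁)/dₖ₊₁⌋:
  k=1: m=17, d=10, a=3
  k=2: m=13, d=13, a=2
  k=3: m=13, d=10, a=3
  k=4: m=17, d=1, a=34
d=1 and a=2a₀=34 at k=4, so the next step gives (m, d) = (17, 10) again — its k=1 value — and the period has length 4.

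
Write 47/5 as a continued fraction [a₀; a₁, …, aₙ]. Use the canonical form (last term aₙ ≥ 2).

47 = 9×5 + 2
5 = 2×2 + 1
2 = 2×1 + 0  (stop)
So 47/5 = [9; 2, 2].

[9; 2, 2]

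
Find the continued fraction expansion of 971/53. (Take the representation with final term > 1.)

971 = 18×53 + 17
53 = 3×17 + 2
17 = 8×2 + 1
2 = 2×1 + 0  (stop)
So 971/53 = [18; 3, 8, 2].

[18; 3, 8, 2]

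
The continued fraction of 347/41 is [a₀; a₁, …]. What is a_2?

6

347 = 8·41 + 19   →  a_0 = 8
41 = 2·19 + 3   →  a_1 = 2
19 = 6·3 + 1   →  a_2 = 6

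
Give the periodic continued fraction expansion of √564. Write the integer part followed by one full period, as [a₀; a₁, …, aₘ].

[23; 1, 2, 1, 46]

a₀ = ⌊√564⌋ = 23.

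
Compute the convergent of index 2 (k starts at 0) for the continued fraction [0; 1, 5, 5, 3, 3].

Using pₖ = aₖpₖ₋₁ + pₖ₋₂, qₖ = aₖqₖ₋₁ + qₖ₋₂ (with p₋₁=1, p₋₂=0, q₋₁=0, q₋₂=1):
  k=0: a=0, p=0, q=1
  k=1: a=1, p=1, q=1
  k=2: a=5, p=5, q=6

5/6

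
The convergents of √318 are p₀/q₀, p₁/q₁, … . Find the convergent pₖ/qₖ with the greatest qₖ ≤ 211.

√318 = [17; 1, 4, 1, 34, …] (period length 4).
Convergents:
  p_0/q_0 = 17/1
  p_1/q_1 = 18/1
  p_2/q_2 = 89/5
  p_3/q_3 = 107/6
  p_4/q_4 = 3727/209
  p_5/q_5 = 3834/215
q_4 = 209 ≤ 211 < 215 = q_5, so the answer is 3727/209.

3727/209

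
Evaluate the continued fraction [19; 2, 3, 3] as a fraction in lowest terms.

447/23

Fold from the inside: start with 3/1.
  3 + 1/3 = 10/3
  2 + 3/10 = 23/10
  19 + 10/23 = 447/23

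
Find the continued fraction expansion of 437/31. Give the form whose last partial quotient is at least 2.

[14; 10, 3]

437 = 14×31 + 3
31 = 10×3 + 1
3 = 3×1 + 0  (stop)
So 437/31 = [14; 10, 3].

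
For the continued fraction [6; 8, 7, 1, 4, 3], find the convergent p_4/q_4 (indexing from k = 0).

Using pₖ = aₖpₖ₋₁ + pₖ₋₂, qₖ = aₖqₖ₋₁ + qₖ₋₂ (with p₋₁=1, p₋₂=0, q₋₁=0, q₋₂=1):
  k=0: a=6, p=6, q=1
  k=1: a=8, p=49, q=8
  k=2: a=7, p=349, q=57
  k=3: a=1, p=398, q=65
  k=4: a=4, p=1941, q=317

1941/317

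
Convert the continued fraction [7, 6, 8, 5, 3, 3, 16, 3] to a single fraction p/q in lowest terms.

949852/132599

Using pₖ = aₖpₖ₋₁ + pₖ₋₂ and qₖ = aₖqₖ₋₁ + qₖ₋₂:
  k=0: a=7, p=7, q=1
  k=1: a=6, p=43, q=6
  k=2: a=8, p=351, q=49
  k=3: a=5, p=1798, q=251
  k=4: a=3, p=5745, q=802
  k=5: a=3, p=19033, q=2657
  k=6: a=16, p=310273, q=43314
  k=7: a=3, p=949852, q=132599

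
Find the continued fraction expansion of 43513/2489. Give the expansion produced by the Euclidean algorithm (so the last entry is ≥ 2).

43513 = 17·2489 + 1200
2489 = 2·1200 + 89
1200 = 13·89 + 43
89 = 2·43 + 3
43 = 14·3 + 1
3 = 3·1 + 0  (stop)
So 43513/2489 = [17; 2, 13, 2, 14, 3].

[17; 2, 13, 2, 14, 3]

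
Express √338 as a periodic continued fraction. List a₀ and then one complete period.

a₀ = ⌊√338⌋ = 18.
With m₀=0, d₀=1 and mₖ₊₁ = dₖaₖ − mₖ, dₖ₊₁ = (n − mₖ₊₁²)/dₖ, aₖ₊₁ = ⌊(a₀+mₖ₊₁)/dₖ₊₁⌋:
  k=1: m=18, d=14, a=2
  k=2: m=10, d=17, a=1
  k=3: m=7, d=17, a=1
  k=4: m=10, d=14, a=2
  k=5: m=18, d=1, a=36
d=1 and a=2a₀=36 at k=5, so the next step gives (m, d) = (18, 14) again — its k=1 value — and the period has length 5.

[18; 2, 1, 1, 2, 36]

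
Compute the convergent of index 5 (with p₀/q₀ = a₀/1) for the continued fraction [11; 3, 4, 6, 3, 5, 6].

Using pₖ = aₖpₖ₋₁ + pₖ₋₂, qₖ = aₖqₖ₋₁ + qₖ₋₂ (with p₋₁=1, p₋₂=0, q₋₁=0, q₋₂=1):
  k=0: a=11, p=11, q=1
  k=1: a=3, p=34, q=3
  k=2: a=4, p=147, q=13
  k=3: a=6, p=916, q=81
  k=4: a=3, p=2895, q=256
  k=5: a=5, p=15391, q=1361

15391/1361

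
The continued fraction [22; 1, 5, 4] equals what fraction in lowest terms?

571/25

Using pₖ = aₖpₖ₋₁ + pₖ₋₂ and qₖ = aₖqₖ₋₁ + qₖ₋₂:
  k=0: a=22, p=22, q=1
  k=1: a=1, p=23, q=1
  k=2: a=5, p=137, q=6
  k=3: a=4, p=571, q=25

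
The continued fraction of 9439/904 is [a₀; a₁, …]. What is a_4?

3

9439 = 10·904 + 399   →  a_0 = 10
904 = 2·399 + 106   →  a_1 = 2
399 = 3·106 + 81   →  a_2 = 3
106 = 1·81 + 25   →  a_3 = 1
81 = 3·25 + 6   →  a_4 = 3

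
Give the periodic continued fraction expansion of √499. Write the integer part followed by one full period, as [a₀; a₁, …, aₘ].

[22; 2, 1, 21, 1, 2, 44]

a₀ = ⌊√499⌋ = 22.
With m₀=0, d₀=1 and mₖ₊₁ = dₖaₖ − mₖ, dₖ₊₁ = (n − mₖ₊₁²)/dₖ, aₖ₊₁ = ⌊(a₀+mₖ₊₁)/dₖ₊₁⌋:
  k=1: m=22, d=15, a=2
  k=2: m=8, d=29, a=1
  k=3: m=21, d=2, a=21
  k=4: m=21, d=29, a=1
  k=5: m=8, d=15, a=2
  k=6: m=22, d=1, a=44
d=1 and a=2a₀=44 at k=6, so the next step gives (m, d) = (22, 15) again — its k=1 value — and the period has length 6.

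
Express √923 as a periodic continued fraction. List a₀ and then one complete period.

a₀ = ⌊√923⌋ = 30.

[30; 2, 1, 1, 1, 2, 60]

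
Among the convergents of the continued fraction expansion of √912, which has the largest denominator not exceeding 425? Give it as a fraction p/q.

√912 = [30; 5, 60, …] (period length 2).
Convergents:
  p_0/q_0 = 30/1
  p_1/q_1 = 151/5
  p_2/q_2 = 9090/301
  p_3/q_3 = 45601/1510
q_2 = 301 ≤ 425 < 1510 = q_3, so the answer is 9090/301.

9090/301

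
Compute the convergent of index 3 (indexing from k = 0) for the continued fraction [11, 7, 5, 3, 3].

1281/115

Using pₖ = aₖpₖ₋₁ + pₖ₋₂, qₖ = aₖqₖ₋₁ + qₖ₋₂ (with p₋₁=1, p₋₂=0, q₋₁=0, q₋₂=1):
  k=0: a=11, p=11, q=1
  k=1: a=7, p=78, q=7
  k=2: a=5, p=401, q=36
  k=3: a=3, p=1281, q=115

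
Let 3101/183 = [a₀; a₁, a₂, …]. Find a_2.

17

3101 = 16·183 + 173   →  a_0 = 16
183 = 1·173 + 10   →  a_1 = 1
173 = 17·10 + 3   →  a_2 = 17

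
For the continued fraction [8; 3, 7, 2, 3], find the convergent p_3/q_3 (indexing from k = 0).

Using pₖ = aₖpₖ₋₁ + pₖ₋₂, qₖ = aₖqₖ₋₁ + qₖ₋₂ (with p₋₁=1, p₋₂=0, q₋₁=0, q₋₂=1):
  k=0: a=8, p=8, q=1
  k=1: a=3, p=25, q=3
  k=2: a=7, p=183, q=22
  k=3: a=2, p=391, q=47

391/47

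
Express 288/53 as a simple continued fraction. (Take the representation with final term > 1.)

[5; 2, 3, 3, 2]

288 = 5*53 + 23
53 = 2*23 + 7
23 = 3*7 + 2
7 = 3*2 + 1
2 = 2*1 + 0  (stop)
So 288/53 = [5; 2, 3, 3, 2].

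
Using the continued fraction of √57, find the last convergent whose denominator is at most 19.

83/11

√57 = [7; 1, 1, 4, 1, 1, 14, …] (period length 6).
Convergents:
  p_0/q_0 = 7/1
  p_1/q_1 = 8/1
  p_2/q_2 = 15/2
  p_3/q_3 = 68/9
  p_4/q_4 = 83/11
  p_5/q_5 = 151/20
q_4 = 11 ≤ 19 < 20 = q_5, so the answer is 83/11.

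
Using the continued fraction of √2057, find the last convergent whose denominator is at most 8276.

196701/4337

√2057 = [45; 2, 1, 4, 1, 2, 90, …] (period length 6).
Convergents:
  p_0/q_0 = 45/1
  p_1/q_1 = 91/2
  p_2/q_2 = 136/3
  p_3/q_3 = 635/14
  p_4/q_4 = 771/17
  p_5/q_5 = 2177/48
  p_6/q_6 = 196701/4337
  p_7/q_7 = 395579/8722
q_6 = 4337 ≤ 8276 < 8722 = q_7, so the answer is 196701/4337.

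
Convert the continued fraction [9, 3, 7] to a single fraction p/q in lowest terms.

Using pₖ = aₖpₖ₋₁ + pₖ₋₂ and qₖ = aₖqₖ₋₁ + qₖ₋₂:
  k=0: a=9, p=9, q=1
  k=1: a=3, p=28, q=3
  k=2: a=7, p=205, q=22

205/22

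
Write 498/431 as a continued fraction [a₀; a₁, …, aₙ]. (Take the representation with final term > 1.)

498 = 1·431 + 67
431 = 6·67 + 29
67 = 2·29 + 9
29 = 3·9 + 2
9 = 4·2 + 1
2 = 2·1 + 0  (stop)
So 498/431 = [1; 6, 2, 3, 4, 2].

[1; 6, 2, 3, 4, 2]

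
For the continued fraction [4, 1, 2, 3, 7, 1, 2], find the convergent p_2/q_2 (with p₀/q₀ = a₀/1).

Using pₖ = aₖpₖ₋₁ + pₖ₋₂, qₖ = aₖqₖ₋₁ + qₖ₋₂ (with p₋₁=1, p₋₂=0, q₋₁=0, q₋₂=1):
  k=0: a=4, p=4, q=1
  k=1: a=1, p=5, q=1
  k=2: a=2, p=14, q=3

14/3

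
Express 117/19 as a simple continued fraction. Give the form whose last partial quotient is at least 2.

117 = 6·19 + 3
19 = 6·3 + 1
3 = 3·1 + 0  (stop)
So 117/19 = [6; 6, 3].

[6; 6, 3]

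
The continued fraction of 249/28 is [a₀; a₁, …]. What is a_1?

249 = 8·28 + 25   →  a_0 = 8
28 = 1·25 + 3   →  a_1 = 1

1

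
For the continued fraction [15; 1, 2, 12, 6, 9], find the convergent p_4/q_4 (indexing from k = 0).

Using pₖ = aₖpₖ₋₁ + pₖ₋₂, qₖ = aₖqₖ₋₁ + qₖ₋₂ (with p₋₁=1, p₋₂=0, q₋₁=0, q₋₂=1):
  k=0: a=15, p=15, q=1
  k=1: a=1, p=16, q=1
  k=2: a=2, p=47, q=3
  k=3: a=12, p=580, q=37
  k=4: a=6, p=3527, q=225

3527/225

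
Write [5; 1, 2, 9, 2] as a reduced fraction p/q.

335/59

Fold from the inside: start with 2/1.
  9 + 1/2 = 19/2
  2 + 2/19 = 40/19
  1 + 19/40 = 59/40
  5 + 40/59 = 335/59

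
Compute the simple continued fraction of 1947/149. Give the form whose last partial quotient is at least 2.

[13; 14, 1, 9]

1947 = 13·149 + 10
149 = 14·10 + 9
10 = 1·9 + 1
9 = 9·1 + 0  (stop)
So 1947/149 = [13; 14, 1, 9].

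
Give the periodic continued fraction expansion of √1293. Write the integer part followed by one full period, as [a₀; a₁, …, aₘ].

[35; 1, 22, 1, 70]

a₀ = ⌊√1293⌋ = 35.
With m₀=0, d₀=1 and mₖ₊₁ = dₖaₖ − mₖ, dₖ₊₁ = (n − mₖ₊₁²)/dₖ, aₖ₊₁ = ⌊(a₀+mₖ₊₁)/dₖ₊₁⌋:
  k=1: m=35, d=68, a=1
  k=2: m=33, d=3, a=22
  k=3: m=33, d=68, a=1
  k=4: m=35, d=1, a=70
d=1 and a=2a₀=70 at k=4, so the next step gives (m, d) = (35, 68) again — its k=1 value — and the period has length 4.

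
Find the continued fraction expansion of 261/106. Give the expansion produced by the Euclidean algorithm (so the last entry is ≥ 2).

[2; 2, 6, 8]

261 = 2×106 + 49
106 = 2×49 + 8
49 = 6×8 + 1
8 = 8×1 + 0  (stop)
So 261/106 = [2; 2, 6, 8].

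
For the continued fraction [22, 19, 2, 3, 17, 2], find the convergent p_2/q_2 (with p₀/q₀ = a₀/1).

860/39

Using pₖ = aₖpₖ₋₁ + pₖ₋₂, qₖ = aₖqₖ₋₁ + qₖ₋₂ (with p₋₁=1, p₋₂=0, q₋₁=0, q₋₂=1):
  k=0: a=22, p=22, q=1
  k=1: a=19, p=419, q=19
  k=2: a=2, p=860, q=39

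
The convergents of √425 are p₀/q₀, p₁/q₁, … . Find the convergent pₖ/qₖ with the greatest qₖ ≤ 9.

√425 = [20; 1, 1, 1, 1, 1, 1, 40, …] (period length 7).
Convergents:
  p_0/q_0 = 20/1
  p_1/q_1 = 21/1
  p_2/q_2 = 41/2
  p_3/q_3 = 62/3
  p_4/q_4 = 103/5
  p_5/q_5 = 165/8
  p_6/q_6 = 268/13
q_5 = 8 ≤ 9 < 13 = q_6, so the answer is 165/8.

165/8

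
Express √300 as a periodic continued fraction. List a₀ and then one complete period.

[17; 3, 8, 3, 34]

a₀ = ⌊√300⌋ = 17.
With m₀=0, d₀=1 and mₖ₊₁ = dₖaₖ − mₖ, dₖ₊₁ = (n − mₖ₊₁²)/dₖ, aₖ₊₁ = ⌊(a₀+mₖ₊₁)/dₖ₊₁⌋:
  k=1: m=17, d=11, a=3
  k=2: m=16, d=4, a=8
  k=3: m=16, d=11, a=3
  k=4: m=17, d=1, a=34
d=1 and a=2a₀=34 at k=4, so the next step gives (m, d) = (17, 11) again — its k=1 value — and the period has length 4.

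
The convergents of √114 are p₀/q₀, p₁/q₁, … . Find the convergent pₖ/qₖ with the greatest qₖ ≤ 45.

331/31

√114 = [10; 1, 2, 10, 2, 1, 20, …] (period length 6).
Convergents:
  p_0/q_0 = 10/1
  p_1/q_1 = 11/1
  p_2/q_2 = 32/3
  p_3/q_3 = 331/31
  p_4/q_4 = 694/65
q_3 = 31 ≤ 45 < 65 = q_4, so the answer is 331/31.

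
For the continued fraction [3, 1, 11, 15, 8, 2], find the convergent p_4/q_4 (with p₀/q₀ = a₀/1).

Using pₖ = aₖpₖ₋₁ + pₖ₋₂, qₖ = aₖqₖ₋₁ + qₖ₋₂ (with p₋₁=1, p₋₂=0, q₋₁=0, q₋₂=1):
  k=0: a=3, p=3, q=1
  k=1: a=1, p=4, q=1
  k=2: a=11, p=47, q=12
  k=3: a=15, p=709, q=181
  k=4: a=8, p=5719, q=1460

5719/1460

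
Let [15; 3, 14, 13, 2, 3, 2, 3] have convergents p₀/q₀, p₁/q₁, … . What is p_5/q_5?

Using pₖ = aₖpₖ₋₁ + pₖ₋₂, qₖ = aₖqₖ₋₁ + qₖ₋₂ (with p₋₁=1, p₋₂=0, q₋₁=0, q₋₂=1):
  k=0: a=15, p=15, q=1
  k=1: a=3, p=46, q=3
  k=2: a=14, p=659, q=43
  k=3: a=13, p=8613, q=562
  k=4: a=2, p=17885, q=1167
  k=5: a=3, p=62268, q=4063

62268/4063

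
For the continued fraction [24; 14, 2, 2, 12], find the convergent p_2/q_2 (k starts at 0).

Using pₖ = aₖpₖ₋₁ + pₖ₋₂, qₖ = aₖqₖ₋₁ + qₖ₋₂ (with p₋₁=1, p₋₂=0, q₋₁=0, q₋₂=1):
  k=0: a=24, p=24, q=1
  k=1: a=14, p=337, q=14
  k=2: a=2, p=698, q=29

698/29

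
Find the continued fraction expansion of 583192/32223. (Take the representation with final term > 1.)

583192 = 18*32223 + 3178
32223 = 10*3178 + 443
3178 = 7*443 + 77
443 = 5*77 + 58
77 = 1*58 + 19
58 = 3*19 + 1
19 = 19*1 + 0  (stop)
So 583192/32223 = [18; 10, 7, 5, 1, 3, 19].

[18; 10, 7, 5, 1, 3, 19]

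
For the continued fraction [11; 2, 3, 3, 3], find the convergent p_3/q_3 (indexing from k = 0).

263/23

Using pₖ = aₖpₖ₋₁ + pₖ₋₂, qₖ = aₖqₖ₋₁ + qₖ₋₂ (with p₋₁=1, p₋₂=0, q₋₁=0, q₋₂=1):
  k=0: a=11, p=11, q=1
  k=1: a=2, p=23, q=2
  k=2: a=3, p=80, q=7
  k=3: a=3, p=263, q=23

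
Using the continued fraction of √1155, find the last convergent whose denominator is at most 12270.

√1155 = [33; 1, 66, …] (period length 2).
Convergents:
  p_0/q_0 = 33/1
  p_1/q_1 = 34/1
  p_2/q_2 = 2277/67
  p_3/q_3 = 2311/68
  p_4/q_4 = 154803/4555
  p_5/q_5 = 157114/4623
  p_6/q_6 = 10524327/309673
q_5 = 4623 ≤ 12270 < 309673 = q_6, so the answer is 157114/4623.

157114/4623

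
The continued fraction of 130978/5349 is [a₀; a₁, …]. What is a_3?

130978 = 24·5349 + 2602   →  a_0 = 24
5349 = 2·2602 + 145   →  a_1 = 2
2602 = 17·145 + 137   →  a_2 = 17
145 = 1·137 + 8   →  a_3 = 1

1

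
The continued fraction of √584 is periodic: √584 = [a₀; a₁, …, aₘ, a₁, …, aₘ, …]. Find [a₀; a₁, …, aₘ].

[24; 6, 48]

a₀ = ⌊√584⌋ = 24.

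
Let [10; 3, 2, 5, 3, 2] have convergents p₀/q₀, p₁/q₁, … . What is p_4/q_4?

1245/121

Using pₖ = aₖpₖ₋₁ + pₖ₋₂, qₖ = aₖqₖ₋₁ + qₖ₋₂ (with p₋₁=1, p₋₂=0, q₋₁=0, q₋₂=1):
  k=0: a=10, p=10, q=1
  k=1: a=3, p=31, q=3
  k=2: a=2, p=72, q=7
  k=3: a=5, p=391, q=38
  k=4: a=3, p=1245, q=121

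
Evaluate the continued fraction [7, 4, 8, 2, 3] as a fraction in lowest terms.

1760/243

Fold from the inside: start with 3/1.
  2 + 1/3 = 7/3
  8 + 3/7 = 59/7
  4 + 7/59 = 243/59
  7 + 59/243 = 1760/243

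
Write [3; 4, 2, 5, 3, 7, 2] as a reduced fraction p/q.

Using pₖ = aₖpₖ₋₁ + pₖ₋₂ and qₖ = aₖqₖ₋₁ + qₖ₋₂:
  k=0: a=3, p=3, q=1
  k=1: a=4, p=13, q=4
  k=2: a=2, p=29, q=9
  k=3: a=5, p=158, q=49
  k=4: a=3, p=503, q=156
  k=5: a=7, p=3679, q=1141
  k=6: a=2, p=7861, q=2438

7861/2438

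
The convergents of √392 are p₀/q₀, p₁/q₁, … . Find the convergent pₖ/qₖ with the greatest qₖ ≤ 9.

99/5

√392 = [19; 1, 3, 1, 38, …] (period length 4).
Convergents:
  p_0/q_0 = 19/1
  p_1/q_1 = 20/1
  p_2/q_2 = 79/4
  p_3/q_3 = 99/5
  p_4/q_4 = 3841/194
q_3 = 5 ≤ 9 < 194 = q_4, so the answer is 99/5.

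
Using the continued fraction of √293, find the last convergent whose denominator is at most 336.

2482/145

√293 = [17; 8, 1, 1, 8, 34, …] (period length 5).
Convergents:
  p_0/q_0 = 17/1
  p_1/q_1 = 137/8
  p_2/q_2 = 154/9
  p_3/q_3 = 291/17
  p_4/q_4 = 2482/145
  p_5/q_5 = 84679/4947
q_4 = 145 ≤ 336 < 4947 = q_5, so the answer is 2482/145.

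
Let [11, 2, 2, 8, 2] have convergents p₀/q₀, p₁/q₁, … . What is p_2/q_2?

Using pₖ = aₖpₖ₋₁ + pₖ₋₂, qₖ = aₖqₖ₋₁ + qₖ₋₂ (with p₋₁=1, p₋₂=0, q₋₁=0, q₋₂=1):
  k=0: a=11, p=11, q=1
  k=1: a=2, p=23, q=2
  k=2: a=2, p=57, q=5

57/5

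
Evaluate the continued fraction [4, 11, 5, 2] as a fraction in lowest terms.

503/123

Fold from the inside: start with 2/1.
  5 + 1/2 = 11/2
  11 + 2/11 = 123/11
  4 + 11/123 = 503/123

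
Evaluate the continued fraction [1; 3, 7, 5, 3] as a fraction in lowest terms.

Fold from the inside: start with 3/1.
  5 + 1/3 = 16/3
  7 + 3/16 = 115/16
  3 + 16/115 = 361/115
  1 + 115/361 = 476/361

476/361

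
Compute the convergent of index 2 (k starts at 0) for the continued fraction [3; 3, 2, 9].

23/7

Using pₖ = aₖpₖ₋₁ + pₖ₋₂, qₖ = aₖqₖ₋₁ + qₖ₋₂ (with p₋₁=1, p₋₂=0, q₋₁=0, q₋₂=1):
  k=0: a=3, p=3, q=1
  k=1: a=3, p=10, q=3
  k=2: a=2, p=23, q=7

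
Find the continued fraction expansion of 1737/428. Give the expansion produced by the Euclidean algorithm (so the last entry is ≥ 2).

1737 = 4*428 + 25
428 = 17*25 + 3
25 = 8*3 + 1
3 = 3*1 + 0  (stop)
So 1737/428 = [4; 17, 8, 3].

[4; 17, 8, 3]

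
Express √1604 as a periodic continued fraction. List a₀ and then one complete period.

[40; 20, 80]

a₀ = ⌊√1604⌋ = 40.
With m₀=0, d₀=1 and mₖ₊₁ = dₖaₖ − mₖ, dₖ₊₁ = (n − mₖ₊₁²)/dₖ, aₖ₊₁ = ⌊(a₀+mₖ₊₁)/dₖ₊₁⌋:
  k=1: m=40, d=4, a=20
  k=2: m=40, d=1, a=80
d=1 and a=2a₀=80 at k=2, so the next step gives (m, d) = (40, 4) again — its k=1 value — and the period has length 2.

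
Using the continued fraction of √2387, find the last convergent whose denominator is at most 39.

342/7

√2387 = [48; 1, 5, 1, 96, …] (period length 4).
Convergents:
  p_0/q_0 = 48/1
  p_1/q_1 = 49/1
  p_2/q_2 = 293/6
  p_3/q_3 = 342/7
  p_4/q_4 = 33125/678
q_3 = 7 ≤ 39 < 678 = q_4, so the answer is 342/7.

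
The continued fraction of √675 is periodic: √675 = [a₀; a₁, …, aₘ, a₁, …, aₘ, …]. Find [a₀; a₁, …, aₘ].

a₀ = ⌊√675⌋ = 25.
With m₀=0, d₀=1 and mₖ₊₁ = dₖaₖ − mₖ, dₖ₊₁ = (n − mₖ₊₁²)/dₖ, aₖ₊₁ = ⌊(a₀+mₖ₊₁)/dₖ₊₁⌋:
  k=1: m=25, d=50, a=1
  k=2: m=25, d=1, a=50
d=1 and a=2a₀=50 at k=2, so the next step gives (m, d) = (25, 50) again — its k=1 value — and the period has length 2.

[25; 1, 50]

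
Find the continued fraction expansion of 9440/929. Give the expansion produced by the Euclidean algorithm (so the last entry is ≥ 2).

9440 = 10*929 + 150
929 = 6*150 + 29
150 = 5*29 + 5
29 = 5*5 + 4
5 = 1*4 + 1
4 = 4*1 + 0  (stop)
So 9440/929 = [10; 6, 5, 5, 1, 4].

[10; 6, 5, 5, 1, 4]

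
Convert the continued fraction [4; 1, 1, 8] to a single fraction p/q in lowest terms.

77/17

Using pₖ = aₖpₖ₋₁ + pₖ₋₂ and qₖ = aₖqₖ₋₁ + qₖ₋₂:
  k=0: a=4, p=4, q=1
  k=1: a=1, p=5, q=1
  k=2: a=1, p=9, q=2
  k=3: a=8, p=77, q=17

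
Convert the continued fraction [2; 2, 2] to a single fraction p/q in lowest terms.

Fold from the inside: start with 2/1.
  2 + 1/2 = 5/2
  2 + 2/5 = 12/5

12/5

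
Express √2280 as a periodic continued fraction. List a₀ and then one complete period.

[47; 1, 2, 1, 94]

a₀ = ⌊√2280⌋ = 47.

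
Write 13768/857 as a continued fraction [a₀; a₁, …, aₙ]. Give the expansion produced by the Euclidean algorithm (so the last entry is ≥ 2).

13768 = 16·857 + 56
857 = 15·56 + 17
56 = 3·17 + 5
17 = 3·5 + 2
5 = 2·2 + 1
2 = 2·1 + 0  (stop)
So 13768/857 = [16; 15, 3, 3, 2, 2].

[16; 15, 3, 3, 2, 2]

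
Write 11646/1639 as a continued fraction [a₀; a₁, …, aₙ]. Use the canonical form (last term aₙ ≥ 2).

11646 = 7*1639 + 173
1639 = 9*173 + 82
173 = 2*82 + 9
82 = 9*9 + 1
9 = 9*1 + 0  (stop)
So 11646/1639 = [7; 9, 2, 9, 9].

[7; 9, 2, 9, 9]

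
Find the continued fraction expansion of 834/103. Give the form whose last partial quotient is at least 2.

834 = 8*103 + 10
103 = 10*10 + 3
10 = 3*3 + 1
3 = 3*1 + 0  (stop)
So 834/103 = [8; 10, 3, 3].

[8; 10, 3, 3]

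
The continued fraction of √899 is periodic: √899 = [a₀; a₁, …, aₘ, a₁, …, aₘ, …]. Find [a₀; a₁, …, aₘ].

a₀ = ⌊√899⌋ = 29.
With m₀=0, d₀=1 and mₖ₊₁ = dₖaₖ − mₖ, dₖ₊₁ = (n − mₖ₊₁²)/dₖ, aₖ₊₁ = ⌊(a₀+mₖ₊₁)/dₖ₊₁⌋:
  k=1: m=29, d=58, a=1
  k=2: m=29, d=1, a=58
d=1 and a=2a₀=58 at k=2, so the next step gives (m, d) = (29, 58) again — its k=1 value — and the period has length 2.

[29; 1, 58]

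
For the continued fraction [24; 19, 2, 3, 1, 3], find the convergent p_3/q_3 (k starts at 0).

3271/136

Using pₖ = aₖpₖ₋₁ + pₖ₋₂, qₖ = aₖqₖ₋₁ + qₖ₋₂ (with p₋₁=1, p₋₂=0, q₋₁=0, q₋₂=1):
  k=0: a=24, p=24, q=1
  k=1: a=19, p=457, q=19
  k=2: a=2, p=938, q=39
  k=3: a=3, p=3271, q=136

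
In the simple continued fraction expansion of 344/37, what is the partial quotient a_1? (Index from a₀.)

344 = 9·37 + 11   →  a_0 = 9
37 = 3·11 + 4   →  a_1 = 3

3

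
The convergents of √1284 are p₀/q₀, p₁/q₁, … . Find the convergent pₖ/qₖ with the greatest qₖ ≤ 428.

√1284 = [35; 1, 4, 1, 70, …] (period length 4).
Convergents:
  p_0/q_0 = 35/1
  p_1/q_1 = 36/1
  p_2/q_2 = 179/5
  p_3/q_3 = 215/6
  p_4/q_4 = 15229/425
  p_5/q_5 = 15444/431
q_4 = 425 ≤ 428 < 431 = q_5, so the answer is 15229/425.

15229/425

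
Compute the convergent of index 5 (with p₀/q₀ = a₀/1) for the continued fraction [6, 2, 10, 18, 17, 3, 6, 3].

128380/19823

Using pₖ = aₖpₖ₋₁ + pₖ₋₂, qₖ = aₖqₖ₋₁ + qₖ₋₂ (with p₋₁=1, p₋₂=0, q₋₁=0, q₋₂=1):
  k=0: a=6, p=6, q=1
  k=1: a=2, p=13, q=2
  k=2: a=10, p=136, q=21
  k=3: a=18, p=2461, q=380
  k=4: a=17, p=41973, q=6481
  k=5: a=3, p=128380, q=19823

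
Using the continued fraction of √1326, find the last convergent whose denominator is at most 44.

√1326 = [36; 2, 2, 2, 2, 2, 72, …] (period length 6).
Convergents:
  p_0/q_0 = 36/1
  p_1/q_1 = 73/2
  p_2/q_2 = 182/5
  p_3/q_3 = 437/12
  p_4/q_4 = 1056/29
  p_5/q_5 = 2549/70
q_4 = 29 ≤ 44 < 70 = q_5, so the answer is 1056/29.

1056/29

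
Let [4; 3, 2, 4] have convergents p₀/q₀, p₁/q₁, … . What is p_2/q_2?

30/7

Using pₖ = aₖpₖ₋₁ + pₖ₋₂, qₖ = aₖqₖ₋₁ + qₖ₋₂ (with p₋₁=1, p₋₂=0, q₋₁=0, q₋₂=1):
  k=0: a=4, p=4, q=1
  k=1: a=3, p=13, q=3
  k=2: a=2, p=30, q=7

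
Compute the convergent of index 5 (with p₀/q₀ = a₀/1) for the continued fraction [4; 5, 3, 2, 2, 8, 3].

Using pₖ = aₖpₖ₋₁ + pₖ₋₂, qₖ = aₖqₖ₋₁ + qₖ₋₂ (with p₋₁=1, p₋₂=0, q₋₁=0, q₋₂=1):
  k=0: a=4, p=4, q=1
  k=1: a=5, p=21, q=5
  k=2: a=3, p=67, q=16
  k=3: a=2, p=155, q=37
  k=4: a=2, p=377, q=90
  k=5: a=8, p=3171, q=757

3171/757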